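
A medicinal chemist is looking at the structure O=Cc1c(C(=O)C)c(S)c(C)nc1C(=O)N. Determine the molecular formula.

Walk through each heavy atom and fill implicit hydrogens from standard valence (C 4, N 3, O 2, S 2, halogen 1); for lowercase aromatic atoms, an aromatic c carries 1 H when it has two neighbours and 0 H with three, and aromatic n carries 0 H:
  atom 1: O, bond orders sum to 2 (valence 2) → 0 H
  atom 2: C, bond orders sum to 3 (valence 4) → 1 H
  atom 3: aromatic c, 3 neighbours → 0 H
  atom 4: aromatic c, 3 neighbours → 0 H
  atom 5: C, bond orders sum to 4 (valence 4) → 0 H
  atom 6: O, bond orders sum to 2 (valence 2) → 0 H
  atom 7: C, bond orders sum to 1 (valence 4) → 3 H
  atom 8: aromatic c, 3 neighbours → 0 H
  atom 9: S, bond orders sum to 1 (valence 2) → 1 H
  atom 10: aromatic c, 3 neighbours → 0 H
  atom 11: C, bond orders sum to 1 (valence 4) → 3 H
  atom 12: aromatic n, 2 neighbours → 0 H
  atom 13: aromatic c, 3 neighbours → 0 H
  atom 14: C, bond orders sum to 4 (valence 4) → 0 H
  atom 15: O, bond orders sum to 2 (valence 2) → 0 H
  atom 16: N, bond orders sum to 1 (valence 3) → 2 H
Totals → C:10, H:10, N:2, O:3, S:1.
In Hill order: C10H10N2O3S.

C10H10N2O3S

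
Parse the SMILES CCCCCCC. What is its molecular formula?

C7H16

Walk through each heavy atom and fill implicit hydrogens from standard valence (C 4, N 3, O 2, S 2, halogen 1):
  atom 1: C, bond orders sum to 1 (valence 4) → 3 H
  atom 2: C, bond orders sum to 2 (valence 4) → 2 H
  atom 3: C, bond orders sum to 2 (valence 4) → 2 H
  atom 4: C, bond orders sum to 2 (valence 4) → 2 H
  atom 5: C, bond orders sum to 2 (valence 4) → 2 H
  atom 6: C, bond orders sum to 2 (valence 4) → 2 H
  atom 7: C, bond orders sum to 1 (valence 4) → 3 H
Totals → C:7, H:16.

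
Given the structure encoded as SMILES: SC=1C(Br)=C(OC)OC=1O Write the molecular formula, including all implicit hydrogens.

Walk through each heavy atom and fill implicit hydrogens from standard valence (C 4, N 3, O 2, S 2, halogen 1):
  atom 1: S, bond orders sum to 1 (valence 2) → 1 H
  atom 2: C, bond orders sum to 4 (valence 4) → 0 H
  atom 3: C, bond orders sum to 4 (valence 4) → 0 H
  atom 4: Br (halogen, monovalent) → 0 H
  atom 5: C, bond orders sum to 4 (valence 4) → 0 H
  atom 6: O, bond orders sum to 2 (valence 2) → 0 H
  atom 7: C, bond orders sum to 1 (valence 4) → 3 H
  atom 8: O, bond orders sum to 2 (valence 2) → 0 H
  atom 9: C, bond orders sum to 4 (valence 4) → 0 H
  atom 10: O, bond orders sum to 1 (valence 2) → 1 H
Totals → C:5, H:5, Br:1, O:3, S:1.

C5H5BrO3S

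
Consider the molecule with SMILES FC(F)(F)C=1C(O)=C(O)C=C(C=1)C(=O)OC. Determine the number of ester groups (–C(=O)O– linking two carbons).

1

The ester motif appears at heavy-atom position 13 in the SMILES.
Other groups present: 2 hydroxyl.
Ester count: 1.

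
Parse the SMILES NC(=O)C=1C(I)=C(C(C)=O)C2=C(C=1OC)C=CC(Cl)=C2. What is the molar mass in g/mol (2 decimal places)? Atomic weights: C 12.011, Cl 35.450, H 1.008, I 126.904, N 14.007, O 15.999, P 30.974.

403.60 g/mol

First, the molecular formula is C14H11ClINO3 (counting implicit H from valence).
  C: 14 × 12.011 = 168.154
  Cl: 1 × 35.450 = 35.450
  H: 11 × 1.008 = 11.088
  I: 1 × 126.904 = 126.904
  N: 1 × 14.007 = 14.007
  O: 3 × 15.999 = 47.997
Sum: 14×12.011 + 1×35.450 + 11×1.008 + 1×126.904 + 1×14.007 + 3×15.999 = 403.600 → 403.60 g/mol.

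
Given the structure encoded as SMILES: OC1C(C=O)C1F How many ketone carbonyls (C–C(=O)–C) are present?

0

Scan the SMILES for the ketone motif — none present.
Groups that are present: 1 aldehyde, 1 hydroxyl.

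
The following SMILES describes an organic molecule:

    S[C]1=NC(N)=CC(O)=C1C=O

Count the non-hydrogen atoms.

11

Every atom symbol written in the SMILES (organic subset) is one heavy atom; implicit H are not written.
Heavy atoms by element → C:6, N:2, O:2, S:1.
Total: 11.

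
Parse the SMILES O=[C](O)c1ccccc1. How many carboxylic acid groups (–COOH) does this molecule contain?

1

The carboxylic acid motif appears at heavy-atom position 2 in the SMILES.
Carboxylic acid count: 1.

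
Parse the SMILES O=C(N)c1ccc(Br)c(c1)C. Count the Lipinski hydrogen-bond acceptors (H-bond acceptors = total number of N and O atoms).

2

N atoms: 1; O atoms: 1.
Lipinski HBA = 1 + 1 = 2.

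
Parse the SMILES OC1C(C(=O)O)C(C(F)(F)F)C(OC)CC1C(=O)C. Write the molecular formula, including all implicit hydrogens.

Walk through each heavy atom and fill implicit hydrogens from standard valence (C 4, N 3, O 2, S 2, halogen 1):
  atom 1: O, bond orders sum to 1 (valence 2) → 1 H
  atom 2: C, bond orders sum to 3 (valence 4) → 1 H
  atom 3: C, bond orders sum to 3 (valence 4) → 1 H
  atom 4: C, bond orders sum to 4 (valence 4) → 0 H
  atom 5: O, bond orders sum to 2 (valence 2) → 0 H
  atom 6: O, bond orders sum to 1 (valence 2) → 1 H
  atom 7: C, bond orders sum to 3 (valence 4) → 1 H
  atom 8: C, bond orders sum to 4 (valence 4) → 0 H
  atom 9: F (halogen, monovalent) → 0 H
  atom 10: F (halogen, monovalent) → 0 H
  atom 11: F (halogen, monovalent) → 0 H
  atom 12: C, bond orders sum to 3 (valence 4) → 1 H
  atom 13: O, bond orders sum to 2 (valence 2) → 0 H
  atom 14: C, bond orders sum to 1 (valence 4) → 3 H
  atom 15: C, bond orders sum to 2 (valence 4) → 2 H
  atom 16: C, bond orders sum to 3 (valence 4) → 1 H
  atom 17: C, bond orders sum to 4 (valence 4) → 0 H
  atom 18: O, bond orders sum to 2 (valence 2) → 0 H
  atom 19: C, bond orders sum to 1 (valence 4) → 3 H
Totals → C:11, H:15, F:3, O:5.

C11H15F3O5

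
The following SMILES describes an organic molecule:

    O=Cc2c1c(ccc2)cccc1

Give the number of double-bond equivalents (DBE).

8

Molecular formula: C11H8O.
DoU = (2C + 2 + N − H − X) / 2, where X is the halogen count and O/S are ignored.
    = (2·11 + 2 + 0 − 8 − 0) / 2 = 16 / 2 = 8.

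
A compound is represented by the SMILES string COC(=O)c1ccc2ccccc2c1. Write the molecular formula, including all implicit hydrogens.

C12H10O2

Walk through each heavy atom and fill implicit hydrogens from standard valence (C 4, N 3, O 2, S 2, halogen 1); for lowercase aromatic atoms, an aromatic c carries 1 H when it has two neighbours and 0 H with three, and aromatic n carries 0 H:
  atom 1: C, bond orders sum to 1 (valence 4) → 3 H
  atom 2: O, bond orders sum to 2 (valence 2) → 0 H
  atom 3: C, bond orders sum to 4 (valence 4) → 0 H
  atom 4: O, bond orders sum to 2 (valence 2) → 0 H
  atom 5: aromatic c, 3 neighbours → 0 H
  atom 6: aromatic c, 2 neighbours → 1 H
  atom 7: aromatic c, 2 neighbours → 1 H
  atom 8: aromatic c, 3 neighbours → 0 H
  atom 9: aromatic c, 2 neighbours → 1 H
  atom 10: aromatic c, 2 neighbours → 1 H
  atom 11: aromatic c, 2 neighbours → 1 H
  atom 12: aromatic c, 2 neighbours → 1 H
  atom 13: aromatic c, 3 neighbours → 0 H
  atom 14: aromatic c, 2 neighbours → 1 H
Totals → C:12, H:10, O:2.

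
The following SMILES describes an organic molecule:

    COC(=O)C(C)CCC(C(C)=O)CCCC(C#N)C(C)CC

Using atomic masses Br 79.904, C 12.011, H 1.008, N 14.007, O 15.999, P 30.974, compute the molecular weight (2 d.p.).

First, the molecular formula is C18H31NO3 (counting implicit H from valence).
  C: 18 × 12.011 = 216.198
  H: 31 × 1.008 = 31.248
  N: 1 × 14.007 = 14.007
  O: 3 × 15.999 = 47.997
Sum: 18×12.011 + 31×1.008 + 1×14.007 + 3×15.999 = 309.450 → 309.45 g/mol.

309.45 g/mol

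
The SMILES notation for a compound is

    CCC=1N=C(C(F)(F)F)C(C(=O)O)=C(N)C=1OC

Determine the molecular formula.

C10H11F3N2O3

Walk through each heavy atom and fill implicit hydrogens from standard valence (C 4, N 3, O 2, S 2, halogen 1):
  atom 1: C, bond orders sum to 1 (valence 4) → 3 H
  atom 2: C, bond orders sum to 2 (valence 4) → 2 H
  atom 3: C, bond orders sum to 4 (valence 4) → 0 H
  atom 4: N, bond orders sum to 3 (valence 3) → 0 H
  atom 5: C, bond orders sum to 4 (valence 4) → 0 H
  atom 6: C, bond orders sum to 4 (valence 4) → 0 H
  atom 7: F (halogen, monovalent) → 0 H
  atom 8: F (halogen, monovalent) → 0 H
  atom 9: F (halogen, monovalent) → 0 H
  atom 10: C, bond orders sum to 4 (valence 4) → 0 H
  atom 11: C, bond orders sum to 4 (valence 4) → 0 H
  atom 12: O, bond orders sum to 2 (valence 2) → 0 H
  atom 13: O, bond orders sum to 1 (valence 2) → 1 H
  atom 14: C, bond orders sum to 4 (valence 4) → 0 H
  atom 15: N, bond orders sum to 1 (valence 3) → 2 H
  atom 16: C, bond orders sum to 4 (valence 4) → 0 H
  atom 17: O, bond orders sum to 2 (valence 2) → 0 H
  atom 18: C, bond orders sum to 1 (valence 4) → 3 H
Totals → C:10, H:11, F:3, N:2, O:3.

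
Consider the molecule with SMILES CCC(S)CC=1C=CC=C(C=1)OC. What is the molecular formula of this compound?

Walk through each heavy atom and fill implicit hydrogens from standard valence (C 4, N 3, O 2, S 2, halogen 1):
  atom 1: C, bond orders sum to 1 (valence 4) → 3 H
  atom 2: C, bond orders sum to 2 (valence 4) → 2 H
  atom 3: C, bond orders sum to 3 (valence 4) → 1 H
  atom 4: S, bond orders sum to 1 (valence 2) → 1 H
  atom 5: C, bond orders sum to 2 (valence 4) → 2 H
  atom 6: C, bond orders sum to 4 (valence 4) → 0 H
  atom 7: C, bond orders sum to 3 (valence 4) → 1 H
  atom 8: C, bond orders sum to 3 (valence 4) → 1 H
  atom 9: C, bond orders sum to 3 (valence 4) → 1 H
  atom 10: C, bond orders sum to 4 (valence 4) → 0 H
  atom 11: C, bond orders sum to 3 (valence 4) → 1 H
  atom 12: O, bond orders sum to 2 (valence 2) → 0 H
  atom 13: C, bond orders sum to 1 (valence 4) → 3 H
Totals → C:11, H:16, O:1, S:1.
In Hill order: C11H16OS.

C11H16OS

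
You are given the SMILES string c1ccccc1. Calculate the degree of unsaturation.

4

Molecular formula: C6H6.
DoU = (2C + 2 + N − H − X) / 2, where X is the halogen count and O/S are ignored.
    = (2·6 + 2 + 0 − 6 − 0) / 2 = 8 / 2 = 4.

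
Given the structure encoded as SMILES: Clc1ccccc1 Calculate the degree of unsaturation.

Molecular formula: C6H5Cl.
DoU = (2C + 2 + N − H − X) / 2, where X is the halogen count and O/S are ignored.
    = (2·6 + 2 + 0 − 5 − 1) / 2 = 8 / 2 = 4.

4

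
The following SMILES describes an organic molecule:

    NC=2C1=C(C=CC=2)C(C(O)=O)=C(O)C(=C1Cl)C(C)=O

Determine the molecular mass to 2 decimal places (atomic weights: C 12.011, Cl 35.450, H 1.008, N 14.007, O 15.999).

279.68 g/mol

First, the molecular formula is C13H10ClNO4 (counting implicit H from valence).
  C: 13 × 12.011 = 156.143
  Cl: 1 × 35.450 = 35.450
  H: 10 × 1.008 = 10.080
  N: 1 × 14.007 = 14.007
  O: 4 × 15.999 = 63.996
Sum: 13×12.011 + 1×35.450 + 10×1.008 + 1×14.007 + 4×15.999 = 279.676 → 279.68 g/mol.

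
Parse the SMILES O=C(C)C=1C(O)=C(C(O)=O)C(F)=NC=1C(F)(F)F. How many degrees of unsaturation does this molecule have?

6

Degree of unsaturation = (number of rings) + (number of π bonds).
Ring closures in the SMILES: 1.
π bonds: 5 double bonds (each 1 DoU) → 5 DoU from unsaturation.
Total DoU = 1 + 5 = 6.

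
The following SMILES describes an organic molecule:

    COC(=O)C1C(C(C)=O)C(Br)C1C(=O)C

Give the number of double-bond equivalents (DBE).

Molecular formula: C10H13BrO4.
DoU = (2C + 2 + N − H − X) / 2, where X is the halogen count and O/S are ignored.
    = (2·10 + 2 + 0 − 13 − 1) / 2 = 8 / 2 = 4.

4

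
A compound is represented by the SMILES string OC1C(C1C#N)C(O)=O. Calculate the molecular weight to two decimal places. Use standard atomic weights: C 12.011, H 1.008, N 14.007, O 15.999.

First, the molecular formula is C5H5NO3 (counting implicit H from valence).
  C: 5 × 12.011 = 60.055
  H: 5 × 1.008 = 5.040
  N: 1 × 14.007 = 14.007
  O: 3 × 15.999 = 47.997
Sum: 5×12.011 + 5×1.008 + 1×14.007 + 3×15.999 = 127.099 → 127.10 g/mol.

127.10 g/mol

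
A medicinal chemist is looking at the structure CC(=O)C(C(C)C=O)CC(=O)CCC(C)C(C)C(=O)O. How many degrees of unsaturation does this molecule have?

4

Molecular formula: C15H24O5.
DoU = (2C + 2 + N − H − X) / 2, where X is the halogen count and O/S are ignored.
    = (2·15 + 2 + 0 − 24 − 0) / 2 = 8 / 2 = 4.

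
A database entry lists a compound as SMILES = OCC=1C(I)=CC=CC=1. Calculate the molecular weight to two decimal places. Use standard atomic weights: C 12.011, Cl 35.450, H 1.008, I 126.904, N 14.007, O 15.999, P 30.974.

First, the molecular formula is C7H7IO (counting implicit H from valence).
  C: 7 × 12.011 = 84.077
  H: 7 × 1.008 = 7.056
  I: 1 × 126.904 = 126.904
  O: 1 × 15.999 = 15.999
Sum: 7×12.011 + 7×1.008 + 1×126.904 + 1×15.999 = 234.036 → 234.04 g/mol.

234.04 g/mol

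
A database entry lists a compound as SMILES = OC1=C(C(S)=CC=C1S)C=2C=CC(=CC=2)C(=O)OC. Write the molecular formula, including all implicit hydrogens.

Walk through each heavy atom and fill implicit hydrogens from standard valence (C 4, N 3, O 2, S 2, halogen 1):
  atom 1: O, bond orders sum to 1 (valence 2) → 1 H
  atom 2: C, bond orders sum to 4 (valence 4) → 0 H
  atom 3: C, bond orders sum to 4 (valence 4) → 0 H
  atom 4: C, bond orders sum to 4 (valence 4) → 0 H
  atom 5: S, bond orders sum to 1 (valence 2) → 1 H
  atom 6: C, bond orders sum to 3 (valence 4) → 1 H
  atom 7: C, bond orders sum to 3 (valence 4) → 1 H
  atom 8: C, bond orders sum to 4 (valence 4) → 0 H
  atom 9: S, bond orders sum to 1 (valence 2) → 1 H
  atom 10: C, bond orders sum to 4 (valence 4) → 0 H
  atom 11: C, bond orders sum to 3 (valence 4) → 1 H
  atom 12: C, bond orders sum to 3 (valence 4) → 1 H
  atom 13: C, bond orders sum to 4 (valence 4) → 0 H
  atom 14: C, bond orders sum to 3 (valence 4) → 1 H
  atom 15: C, bond orders sum to 3 (valence 4) → 1 H
  atom 16: C, bond orders sum to 4 (valence 4) → 0 H
  atom 17: O, bond orders sum to 2 (valence 2) → 0 H
  atom 18: O, bond orders sum to 2 (valence 2) → 0 H
  atom 19: C, bond orders sum to 1 (valence 4) → 3 H
Totals → C:14, H:12, O:3, S:2.

C14H12O3S2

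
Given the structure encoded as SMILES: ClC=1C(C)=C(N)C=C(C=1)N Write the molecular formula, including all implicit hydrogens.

C7H9ClN2

Walk through each heavy atom and fill implicit hydrogens from standard valence (C 4, N 3, O 2, S 2, halogen 1):
  atom 1: Cl (halogen, monovalent) → 0 H
  atom 2: C, bond orders sum to 4 (valence 4) → 0 H
  atom 3: C, bond orders sum to 4 (valence 4) → 0 H
  atom 4: C, bond orders sum to 1 (valence 4) → 3 H
  atom 5: C, bond orders sum to 4 (valence 4) → 0 H
  atom 6: N, bond orders sum to 1 (valence 3) → 2 H
  atom 7: C, bond orders sum to 3 (valence 4) → 1 H
  atom 8: C, bond orders sum to 4 (valence 4) → 0 H
  atom 9: C, bond orders sum to 3 (valence 4) → 1 H
  atom 10: N, bond orders sum to 1 (valence 3) → 2 H
Totals → C:7, H:9, Cl:1, N:2.
In Hill order: C7H9ClN2.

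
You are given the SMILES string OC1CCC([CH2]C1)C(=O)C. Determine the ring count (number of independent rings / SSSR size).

1

In SMILES, each pair of matching ring-closure digits denotes one ring-closing bond; the number of such bonds equals the number of independent rings.
Ring-closure bonds here: 1.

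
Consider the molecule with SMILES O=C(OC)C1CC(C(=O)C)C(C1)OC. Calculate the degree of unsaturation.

3

Molecular formula: C10H16O4.
DoU = (2C + 2 + N − H − X) / 2, where X is the halogen count and O/S are ignored.
    = (2·10 + 2 + 0 − 16 − 0) / 2 = 6 / 2 = 3.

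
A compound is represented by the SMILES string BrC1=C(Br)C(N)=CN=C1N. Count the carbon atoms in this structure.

Count every carbon token in the SMILES (each C, including those in ring-closure positions and inside branches).
Carbon count: 5.

5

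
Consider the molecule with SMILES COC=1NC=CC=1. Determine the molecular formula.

Walk through each heavy atom and fill implicit hydrogens from standard valence (C 4, N 3, O 2, S 2, halogen 1):
  atom 1: C, bond orders sum to 1 (valence 4) → 3 H
  atom 2: O, bond orders sum to 2 (valence 2) → 0 H
  atom 3: C, bond orders sum to 4 (valence 4) → 0 H
  atom 4: N, bond orders sum to 2 (valence 3) → 1 H
  atom 5: C, bond orders sum to 3 (valence 4) → 1 H
  atom 6: C, bond orders sum to 3 (valence 4) → 1 H
  atom 7: C, bond orders sum to 3 (valence 4) → 1 H
Totals → C:5, H:7, N:1, O:1.
In Hill order: C5H7NO.

C5H7NO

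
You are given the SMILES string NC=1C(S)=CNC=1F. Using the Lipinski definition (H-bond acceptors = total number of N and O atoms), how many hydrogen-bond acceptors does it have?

2

N atoms: 2; O atoms: 0.
Lipinski HBA = 2 + 0 = 2.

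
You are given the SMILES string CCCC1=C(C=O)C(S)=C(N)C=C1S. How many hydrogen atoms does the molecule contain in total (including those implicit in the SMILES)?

13

Walk through each heavy atom and fill implicit hydrogens from standard valence (C 4, N 3, O 2, S 2, halogen 1):
  atom 1: C, bond orders sum to 1 (valence 4) → 3 H
  atom 2: C, bond orders sum to 2 (valence 4) → 2 H
  atom 3: C, bond orders sum to 2 (valence 4) → 2 H
  atom 4: C, bond orders sum to 4 (valence 4) → 0 H
  atom 5: C, bond orders sum to 4 (valence 4) → 0 H
  atom 6: C, bond orders sum to 3 (valence 4) → 1 H
  atom 7: O, bond orders sum to 2 (valence 2) → 0 H
  atom 8: C, bond orders sum to 4 (valence 4) → 0 H
  atom 9: S, bond orders sum to 1 (valence 2) → 1 H
  atom 10: C, bond orders sum to 4 (valence 4) → 0 H
  atom 11: N, bond orders sum to 1 (valence 3) → 2 H
  atom 12: C, bond orders sum to 3 (valence 4) → 1 H
  atom 13: C, bond orders sum to 4 (valence 4) → 0 H
  atom 14: S, bond orders sum to 1 (valence 2) → 1 H
Total hydrogens: 13.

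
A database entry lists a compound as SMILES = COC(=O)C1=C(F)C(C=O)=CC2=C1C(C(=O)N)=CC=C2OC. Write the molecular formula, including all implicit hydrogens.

Walk through each heavy atom and fill implicit hydrogens from standard valence (C 4, N 3, O 2, S 2, halogen 1):
  atom 1: C, bond orders sum to 1 (valence 4) → 3 H
  atom 2: O, bond orders sum to 2 (valence 2) → 0 H
  atom 3: C, bond orders sum to 4 (valence 4) → 0 H
  atom 4: O, bond orders sum to 2 (valence 2) → 0 H
  atom 5: C, bond orders sum to 4 (valence 4) → 0 H
  atom 6: C, bond orders sum to 4 (valence 4) → 0 H
  atom 7: F (halogen, monovalent) → 0 H
  atom 8: C, bond orders sum to 4 (valence 4) → 0 H
  atom 9: C, bond orders sum to 3 (valence 4) → 1 H
  atom 10: O, bond orders sum to 2 (valence 2) → 0 H
  atom 11: C, bond orders sum to 3 (valence 4) → 1 H
  atom 12: C, bond orders sum to 4 (valence 4) → 0 H
  atom 13: C, bond orders sum to 4 (valence 4) → 0 H
  atom 14: C, bond orders sum to 4 (valence 4) → 0 H
  atom 15: C, bond orders sum to 4 (valence 4) → 0 H
  atom 16: O, bond orders sum to 2 (valence 2) → 0 H
  atom 17: N, bond orders sum to 1 (valence 3) → 2 H
  atom 18: C, bond orders sum to 3 (valence 4) → 1 H
  atom 19: C, bond orders sum to 3 (valence 4) → 1 H
  atom 20: C, bond orders sum to 4 (valence 4) → 0 H
  atom 21: O, bond orders sum to 2 (valence 2) → 0 H
  atom 22: C, bond orders sum to 1 (valence 4) → 3 H
Totals → C:15, H:12, F:1, N:1, O:5.

C15H12FNO5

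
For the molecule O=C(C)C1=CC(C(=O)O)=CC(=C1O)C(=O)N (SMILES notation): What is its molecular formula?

Walk through each heavy atom and fill implicit hydrogens from standard valence (C 4, N 3, O 2, S 2, halogen 1):
  atom 1: O, bond orders sum to 2 (valence 2) → 0 H
  atom 2: C, bond orders sum to 4 (valence 4) → 0 H
  atom 3: C, bond orders sum to 1 (valence 4) → 3 H
  atom 4: C, bond orders sum to 4 (valence 4) → 0 H
  atom 5: C, bond orders sum to 3 (valence 4) → 1 H
  atom 6: C, bond orders sum to 4 (valence 4) → 0 H
  atom 7: C, bond orders sum to 4 (valence 4) → 0 H
  atom 8: O, bond orders sum to 2 (valence 2) → 0 H
  atom 9: O, bond orders sum to 1 (valence 2) → 1 H
  atom 10: C, bond orders sum to 3 (valence 4) → 1 H
  atom 11: C, bond orders sum to 4 (valence 4) → 0 H
  atom 12: C, bond orders sum to 4 (valence 4) → 0 H
  atom 13: O, bond orders sum to 1 (valence 2) → 1 H
  atom 14: C, bond orders sum to 4 (valence 4) → 0 H
  atom 15: O, bond orders sum to 2 (valence 2) → 0 H
  atom 16: N, bond orders sum to 1 (valence 3) → 2 H
Totals → C:10, H:9, N:1, O:5.

C10H9NO5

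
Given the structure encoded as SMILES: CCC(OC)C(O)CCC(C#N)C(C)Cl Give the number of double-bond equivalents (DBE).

2

Degree of unsaturation = (number of rings) + (number of π bonds).
Ring closures in the SMILES: 0.
π bonds: 1 triple bond (each 2 DoU) → 2 DoU from unsaturation.
Total DoU = 0 + 2 = 2.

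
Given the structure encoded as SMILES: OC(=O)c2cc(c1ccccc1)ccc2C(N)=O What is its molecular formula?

Walk through each heavy atom and fill implicit hydrogens from standard valence (C 4, N 3, O 2, S 2, halogen 1); for lowercase aromatic atoms, an aromatic c carries 1 H when it has two neighbours and 0 H with three, and aromatic n carries 0 H:
  atom 1: O, bond orders sum to 1 (valence 2) → 1 H
  atom 2: C, bond orders sum to 4 (valence 4) → 0 H
  atom 3: O, bond orders sum to 2 (valence 2) → 0 H
  atom 4: aromatic c, 3 neighbours → 0 H
  atom 5: aromatic c, 2 neighbours → 1 H
  atom 6: aromatic c, 3 neighbours → 0 H
  atom 7: aromatic c, 3 neighbours → 0 H
  atom 8: aromatic c, 2 neighbours → 1 H
  atom 9: aromatic c, 2 neighbours → 1 H
  atom 10: aromatic c, 2 neighbours → 1 H
  atom 11: aromatic c, 2 neighbours → 1 H
  atom 12: aromatic c, 2 neighbours → 1 H
  atom 13: aromatic c, 2 neighbours → 1 H
  atom 14: aromatic c, 2 neighbours → 1 H
  atom 15: aromatic c, 3 neighbours → 0 H
  atom 16: C, bond orders sum to 4 (valence 4) → 0 H
  atom 17: N, bond orders sum to 1 (valence 3) → 2 H
  atom 18: O, bond orders sum to 2 (valence 2) → 0 H
Totals → C:14, H:11, N:1, O:3.
In Hill order: C14H11NO3.

C14H11NO3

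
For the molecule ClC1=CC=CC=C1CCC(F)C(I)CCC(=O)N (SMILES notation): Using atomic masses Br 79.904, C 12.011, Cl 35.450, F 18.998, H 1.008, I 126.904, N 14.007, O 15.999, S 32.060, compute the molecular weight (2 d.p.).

First, the molecular formula is C13H16ClFINO (counting implicit H from valence).
  C: 13 × 12.011 = 156.143
  Cl: 1 × 35.450 = 35.450
  F: 1 × 18.998 = 18.998
  H: 16 × 1.008 = 16.128
  I: 1 × 126.904 = 126.904
  N: 1 × 14.007 = 14.007
  O: 1 × 15.999 = 15.999
Sum: 13×12.011 + 1×35.450 + 1×18.998 + 16×1.008 + 1×126.904 + 1×14.007 + 1×15.999 = 383.629 → 383.63 g/mol.

383.63 g/mol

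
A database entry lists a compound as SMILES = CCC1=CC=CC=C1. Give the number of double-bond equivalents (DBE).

4

Degree of unsaturation = (number of rings) + (number of π bonds).
Ring closures in the SMILES: 1.
π bonds: 3 double bonds (each 1 DoU) → 3 DoU from unsaturation.
Total DoU = 1 + 3 = 4.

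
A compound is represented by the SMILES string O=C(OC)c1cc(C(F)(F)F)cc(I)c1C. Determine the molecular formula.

C10H8F3IO2

Walk through each heavy atom and fill implicit hydrogens from standard valence (C 4, N 3, O 2, S 2, halogen 1); for lowercase aromatic atoms, an aromatic c carries 1 H when it has two neighbours and 0 H with three, and aromatic n carries 0 H:
  atom 1: O, bond orders sum to 2 (valence 2) → 0 H
  atom 2: C, bond orders sum to 4 (valence 4) → 0 H
  atom 3: O, bond orders sum to 2 (valence 2) → 0 H
  atom 4: C, bond orders sum to 1 (valence 4) → 3 H
  atom 5: aromatic c, 3 neighbours → 0 H
  atom 6: aromatic c, 2 neighbours → 1 H
  atom 7: aromatic c, 3 neighbours → 0 H
  atom 8: C, bond orders sum to 4 (valence 4) → 0 H
  atom 9: F (halogen, monovalent) → 0 H
  atom 10: F (halogen, monovalent) → 0 H
  atom 11: F (halogen, monovalent) → 0 H
  atom 12: aromatic c, 2 neighbours → 1 H
  atom 13: aromatic c, 3 neighbours → 0 H
  atom 14: I (halogen, monovalent) → 0 H
  atom 15: aromatic c, 3 neighbours → 0 H
  atom 16: C, bond orders sum to 1 (valence 4) → 3 H
Totals → C:10, H:8, F:3, I:1, O:2.
In Hill order: C10H8F3IO2.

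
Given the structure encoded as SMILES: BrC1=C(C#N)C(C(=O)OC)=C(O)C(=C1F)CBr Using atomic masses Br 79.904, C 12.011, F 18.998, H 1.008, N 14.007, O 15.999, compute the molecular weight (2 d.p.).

First, the molecular formula is C10H6Br2FNO3 (counting implicit H from valence).
  Br: 2 × 79.904 = 159.808
  C: 10 × 12.011 = 120.110
  F: 1 × 18.998 = 18.998
  H: 6 × 1.008 = 6.048
  N: 1 × 14.007 = 14.007
  O: 3 × 15.999 = 47.997
Sum: 2×79.904 + 10×12.011 + 1×18.998 + 6×1.008 + 1×14.007 + 3×15.999 = 366.968 → 366.97 g/mol.

366.97 g/mol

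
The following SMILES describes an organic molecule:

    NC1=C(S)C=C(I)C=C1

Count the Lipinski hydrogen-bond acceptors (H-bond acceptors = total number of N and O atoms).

N atoms: 1; O atoms: 0.
Lipinski HBA = 1 + 0 = 1.

1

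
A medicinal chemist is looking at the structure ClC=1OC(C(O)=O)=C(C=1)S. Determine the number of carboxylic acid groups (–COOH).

The carboxylic acid motif appears at heavy-atom position 5 in the SMILES.
Other groups present: 1 thiol.
Carboxylic acid count: 1.

1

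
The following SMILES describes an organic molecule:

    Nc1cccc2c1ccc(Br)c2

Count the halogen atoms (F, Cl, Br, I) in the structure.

1

Halogen atoms appear at heavy-atom position 11 (1×Br).
Other groups present: 1 primary amine.
Halogen count: 1.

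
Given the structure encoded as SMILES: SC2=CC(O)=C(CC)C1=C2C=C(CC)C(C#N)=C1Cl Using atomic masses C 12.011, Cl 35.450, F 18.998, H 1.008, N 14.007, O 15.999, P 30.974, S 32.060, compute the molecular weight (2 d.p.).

First, the molecular formula is C15H14ClNOS (counting implicit H from valence).
  C: 15 × 12.011 = 180.165
  Cl: 1 × 35.450 = 35.450
  H: 14 × 1.008 = 14.112
  N: 1 × 14.007 = 14.007
  O: 1 × 15.999 = 15.999
  S: 1 × 32.060 = 32.060
Sum: 15×12.011 + 1×35.450 + 14×1.008 + 1×14.007 + 1×15.999 + 1×32.060 = 291.793 → 291.79 g/mol.

291.79 g/mol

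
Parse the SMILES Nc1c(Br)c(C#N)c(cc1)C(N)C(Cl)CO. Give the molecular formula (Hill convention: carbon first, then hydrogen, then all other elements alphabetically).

Walk through each heavy atom and fill implicit hydrogens from standard valence (C 4, N 3, O 2, S 2, halogen 1); for lowercase aromatic atoms, an aromatic c carries 1 H when it has two neighbours and 0 H with three, and aromatic n carries 0 H:
  atom 1: N, bond orders sum to 1 (valence 3) → 2 H
  atom 2: aromatic c, 3 neighbours → 0 H
  atom 3: aromatic c, 3 neighbours → 0 H
  atom 4: Br (halogen, monovalent) → 0 H
  atom 5: aromatic c, 3 neighbours → 0 H
  atom 6: C, bond orders sum to 4 (valence 4) → 0 H
  atom 7: N, bond orders sum to 3 (valence 3) → 0 H
  atom 8: aromatic c, 3 neighbours → 0 H
  atom 9: aromatic c, 2 neighbours → 1 H
  atom 10: aromatic c, 2 neighbours → 1 H
  atom 11: C, bond orders sum to 3 (valence 4) → 1 H
  atom 12: N, bond orders sum to 1 (valence 3) → 2 H
  atom 13: C, bond orders sum to 3 (valence 4) → 1 H
  atom 14: Cl (halogen, monovalent) → 0 H
  atom 15: C, bond orders sum to 2 (valence 4) → 2 H
  atom 16: O, bond orders sum to 1 (valence 2) → 1 H
Totals → C:10, H:11, Br:1, Cl:1, N:3, O:1.
In Hill order: C10H11BrClN3O.

C10H11BrClN3O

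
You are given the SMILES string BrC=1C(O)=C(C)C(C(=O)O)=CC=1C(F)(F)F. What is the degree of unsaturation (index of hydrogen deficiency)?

5

Molecular formula: C9H6BrF3O3.
DoU = (2C + 2 + N − H − X) / 2, where X is the halogen count and O/S are ignored.
    = (2·9 + 2 + 0 − 6 − 4) / 2 = 10 / 2 = 5.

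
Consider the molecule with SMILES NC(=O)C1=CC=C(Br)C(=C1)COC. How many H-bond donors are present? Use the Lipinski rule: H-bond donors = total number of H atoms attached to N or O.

Donors: find every N or O and count the H atoms it carries.
  atom 1 (N): bond orders sum to 1 → 2 H
  atom 3 (O): bond orders sum to 2 → 0 H
  atom 12 (O): bond orders sum to 2 → 0 H
Lipinski HBD = 2.

2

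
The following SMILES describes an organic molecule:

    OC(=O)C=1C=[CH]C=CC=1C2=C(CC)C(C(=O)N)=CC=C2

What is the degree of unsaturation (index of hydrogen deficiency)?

10

Degree of unsaturation = (number of rings) + (number of π bonds).
Ring closures in the SMILES: 2.
π bonds: 8 double bonds (each 1 DoU) → 8 DoU from unsaturation.
Total DoU = 2 + 8 = 10.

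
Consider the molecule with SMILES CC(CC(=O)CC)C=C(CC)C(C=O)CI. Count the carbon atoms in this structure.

Count every carbon token in the SMILES (each C, including those in ring-closure positions and inside branches).
Carbon count: 13.

13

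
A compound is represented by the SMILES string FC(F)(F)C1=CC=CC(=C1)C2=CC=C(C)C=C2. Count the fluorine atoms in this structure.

Scan the SMILES for F atoms (remember two-letter symbols like Cl and Br are single atoms).
Fluorine count: 3.

3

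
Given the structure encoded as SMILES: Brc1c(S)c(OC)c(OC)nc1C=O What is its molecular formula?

C8H8BrNO3S

Walk through each heavy atom and fill implicit hydrogens from standard valence (C 4, N 3, O 2, S 2, halogen 1); for lowercase aromatic atoms, an aromatic c carries 1 H when it has two neighbours and 0 H with three, and aromatic n carries 0 H:
  atom 1: Br (halogen, monovalent) → 0 H
  atom 2: aromatic c, 3 neighbours → 0 H
  atom 3: aromatic c, 3 neighbours → 0 H
  atom 4: S, bond orders sum to 1 (valence 2) → 1 H
  atom 5: aromatic c, 3 neighbours → 0 H
  atom 6: O, bond orders sum to 2 (valence 2) → 0 H
  atom 7: C, bond orders sum to 1 (valence 4) → 3 H
  atom 8: aromatic c, 3 neighbours → 0 H
  atom 9: O, bond orders sum to 2 (valence 2) → 0 H
  atom 10: C, bond orders sum to 1 (valence 4) → 3 H
  atom 11: aromatic n, 2 neighbours → 0 H
  atom 12: aromatic c, 3 neighbours → 0 H
  atom 13: C, bond orders sum to 3 (valence 4) → 1 H
  atom 14: O, bond orders sum to 2 (valence 2) → 0 H
Totals → C:8, H:8, Br:1, N:1, O:3, S:1.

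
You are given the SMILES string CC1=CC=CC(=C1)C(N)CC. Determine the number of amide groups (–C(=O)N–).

0

Scan the SMILES for the amide motif — none present.
Groups that are present: 1 primary amine.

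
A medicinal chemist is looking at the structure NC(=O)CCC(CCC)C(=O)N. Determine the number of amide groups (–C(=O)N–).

2

The amide motif appears at heavy-atom positions 2, 10 in the SMILES.
Amide count: 2.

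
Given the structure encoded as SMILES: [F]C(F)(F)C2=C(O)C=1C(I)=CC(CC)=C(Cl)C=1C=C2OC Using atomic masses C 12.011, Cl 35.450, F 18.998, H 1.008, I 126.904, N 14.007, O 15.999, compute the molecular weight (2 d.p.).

First, the molecular formula is C14H11ClF3IO2 (counting implicit H from valence).
  C: 14 × 12.011 = 168.154
  Cl: 1 × 35.450 = 35.450
  F: 3 × 18.998 = 56.994
  H: 11 × 1.008 = 11.088
  I: 1 × 126.904 = 126.904
  O: 2 × 15.999 = 31.998
Sum: 14×12.011 + 1×35.450 + 3×18.998 + 11×1.008 + 1×126.904 + 2×15.999 = 430.588 → 430.59 g/mol.

430.59 g/mol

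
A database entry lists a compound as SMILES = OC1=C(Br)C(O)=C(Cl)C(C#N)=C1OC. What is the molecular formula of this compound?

Walk through each heavy atom and fill implicit hydrogens from standard valence (C 4, N 3, O 2, S 2, halogen 1):
  atom 1: O, bond orders sum to 1 (valence 2) → 1 H
  atom 2: C, bond orders sum to 4 (valence 4) → 0 H
  atom 3: C, bond orders sum to 4 (valence 4) → 0 H
  atom 4: Br (halogen, monovalent) → 0 H
  atom 5: C, bond orders sum to 4 (valence 4) → 0 H
  atom 6: O, bond orders sum to 1 (valence 2) → 1 H
  atom 7: C, bond orders sum to 4 (valence 4) → 0 H
  atom 8: Cl (halogen, monovalent) → 0 H
  atom 9: C, bond orders sum to 4 (valence 4) → 0 H
  atom 10: C, bond orders sum to 4 (valence 4) → 0 H
  atom 11: N, bond orders sum to 3 (valence 3) → 0 H
  atom 12: C, bond orders sum to 4 (valence 4) → 0 H
  atom 13: O, bond orders sum to 2 (valence 2) → 0 H
  atom 14: C, bond orders sum to 1 (valence 4) → 3 H
Totals → C:8, H:5, Br:1, Cl:1, N:1, O:3.

C8H5BrClNO3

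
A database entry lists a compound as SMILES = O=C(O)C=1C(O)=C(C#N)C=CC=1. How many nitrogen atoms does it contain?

1

Scan the SMILES for N atoms (remember two-letter symbols like Cl and Br are single atoms).
Nitrogen count: 1.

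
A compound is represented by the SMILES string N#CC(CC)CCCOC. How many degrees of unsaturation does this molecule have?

Molecular formula: C8H15NO.
DoU = (2C + 2 + N − H − X) / 2, where X is the halogen count and O/S are ignored.
    = (2·8 + 2 + 1 − 15 − 0) / 2 = 4 / 2 = 2.

2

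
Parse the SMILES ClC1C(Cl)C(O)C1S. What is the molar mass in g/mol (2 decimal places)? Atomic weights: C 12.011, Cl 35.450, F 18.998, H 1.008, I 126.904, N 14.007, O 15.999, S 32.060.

173.05 g/mol

First, the molecular formula is C4H6Cl2OS (counting implicit H from valence).
  C: 4 × 12.011 = 48.044
  Cl: 2 × 35.450 = 70.900
  H: 6 × 1.008 = 6.048
  O: 1 × 15.999 = 15.999
  S: 1 × 32.060 = 32.060
Sum: 4×12.011 + 2×35.450 + 6×1.008 + 1×15.999 + 1×32.060 = 173.051 → 173.05 g/mol.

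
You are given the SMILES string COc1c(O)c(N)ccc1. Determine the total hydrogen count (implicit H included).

9

Walk through each heavy atom and fill implicit hydrogens from standard valence (C 4, N 3, O 2, S 2, halogen 1); for lowercase aromatic atoms, an aromatic c carries 1 H when it has two neighbours and 0 H with three, and aromatic n carries 0 H:
  atom 1: C, bond orders sum to 1 (valence 4) → 3 H
  atom 2: O, bond orders sum to 2 (valence 2) → 0 H
  atom 3: aromatic c, 3 neighbours → 0 H
  atom 4: aromatic c, 3 neighbours → 0 H
  atom 5: O, bond orders sum to 1 (valence 2) → 1 H
  atom 6: aromatic c, 3 neighbours → 0 H
  atom 7: N, bond orders sum to 1 (valence 3) → 2 H
  atom 8: aromatic c, 2 neighbours → 1 H
  atom 9: aromatic c, 2 neighbours → 1 H
  atom 10: aromatic c, 2 neighbours → 1 H
Total hydrogens: 9.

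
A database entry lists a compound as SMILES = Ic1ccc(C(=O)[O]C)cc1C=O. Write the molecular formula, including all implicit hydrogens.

C9H7IO3

Walk through each heavy atom and fill implicit hydrogens from standard valence (C 4, N 3, O 2, S 2, halogen 1); for lowercase aromatic atoms, an aromatic c carries 1 H when it has two neighbours and 0 H with three, and aromatic n carries 0 H:
  atom 1: I (halogen, monovalent) → 0 H
  atom 2: aromatic c, 3 neighbours → 0 H
  atom 3: aromatic c, 2 neighbours → 1 H
  atom 4: aromatic c, 2 neighbours → 1 H
  atom 5: aromatic c, 3 neighbours → 0 H
  atom 6: C, bond orders sum to 4 (valence 4) → 0 H
  atom 7: O, bond orders sum to 2 (valence 2) → 0 H
  atom 8: O with explicit H count 0
  atom 9: C, bond orders sum to 1 (valence 4) → 3 H
  atom 10: aromatic c, 2 neighbours → 1 H
  atom 11: aromatic c, 3 neighbours → 0 H
  atom 12: C, bond orders sum to 3 (valence 4) → 1 H
  atom 13: O, bond orders sum to 2 (valence 2) → 0 H
Totals → C:9, H:7, I:1, O:3.
In Hill order: C9H7IO3.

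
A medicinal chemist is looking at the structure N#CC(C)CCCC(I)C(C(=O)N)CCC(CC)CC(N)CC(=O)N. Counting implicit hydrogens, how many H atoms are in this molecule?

Walk through each heavy atom and fill implicit hydrogens from standard valence (C 4, N 3, O 2, S 2, halogen 1):
  atom 1: N, bond orders sum to 3 (valence 3) → 0 H
  atom 2: C, bond orders sum to 4 (valence 4) → 0 H
  atom 3: C, bond orders sum to 3 (valence 4) → 1 H
  atom 4: C, bond orders sum to 1 (valence 4) → 3 H
  atom 5: C, bond orders sum to 2 (valence 4) → 2 H
  atom 6: C, bond orders sum to 2 (valence 4) → 2 H
  atom 7: C, bond orders sum to 2 (valence 4) → 2 H
  atom 8: C, bond orders sum to 3 (valence 4) → 1 H
  atom 9: I (halogen, monovalent) → 0 H
  atom 10: C, bond orders sum to 3 (valence 4) → 1 H
  atom 11: C, bond orders sum to 4 (valence 4) → 0 H
  atom 12: O, bond orders sum to 2 (valence 2) → 0 H
  atom 13: N, bond orders sum to 1 (valence 3) → 2 H
  atom 14: C, bond orders sum to 2 (valence 4) → 2 H
  atom 15: C, bond orders sum to 2 (valence 4) → 2 H
  atom 16: C, bond orders sum to 3 (valence 4) → 1 H
  atom 17: C, bond orders sum to 2 (valence 4) → 2 H
  atom 18: C, bond orders sum to 1 (valence 4) → 3 H
  atom 19: C, bond orders sum to 2 (valence 4) → 2 H
  atom 20: C, bond orders sum to 3 (valence 4) → 1 H
  atom 21: N, bond orders sum to 1 (valence 3) → 2 H
  atom 22: C, bond orders sum to 2 (valence 4) → 2 H
  atom 23: C, bond orders sum to 4 (valence 4) → 0 H
  atom 24: O, bond orders sum to 2 (valence 2) → 0 H
  atom 25: N, bond orders sum to 1 (valence 3) → 2 H
Total hydrogens: 33.

33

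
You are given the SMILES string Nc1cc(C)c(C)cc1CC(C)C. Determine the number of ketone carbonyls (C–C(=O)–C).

Scan the SMILES for the ketone motif — none present.
Groups that are present: 1 primary amine.

0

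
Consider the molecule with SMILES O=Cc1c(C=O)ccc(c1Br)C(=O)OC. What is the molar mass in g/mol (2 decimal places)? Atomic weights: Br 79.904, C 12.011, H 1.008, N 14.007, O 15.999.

First, the molecular formula is C10H7BrO4 (counting implicit H from valence).
  Br: 1 × 79.904 = 79.904
  C: 10 × 12.011 = 120.110
  H: 7 × 1.008 = 7.056
  O: 4 × 15.999 = 63.996
Sum: 1×79.904 + 10×12.011 + 7×1.008 + 4×15.999 = 271.066 → 271.07 g/mol.

271.07 g/mol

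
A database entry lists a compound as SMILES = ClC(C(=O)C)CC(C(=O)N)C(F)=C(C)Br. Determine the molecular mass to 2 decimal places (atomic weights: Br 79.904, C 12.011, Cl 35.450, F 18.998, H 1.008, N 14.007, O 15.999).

First, the molecular formula is C9H12BrClFNO2 (counting implicit H from valence).
  Br: 1 × 79.904 = 79.904
  C: 9 × 12.011 = 108.099
  Cl: 1 × 35.450 = 35.450
  F: 1 × 18.998 = 18.998
  H: 12 × 1.008 = 12.096
  N: 1 × 14.007 = 14.007
  O: 2 × 15.999 = 31.998
Sum: 1×79.904 + 9×12.011 + 1×35.450 + 1×18.998 + 12×1.008 + 1×14.007 + 2×15.999 = 300.552 → 300.55 g/mol.

300.55 g/mol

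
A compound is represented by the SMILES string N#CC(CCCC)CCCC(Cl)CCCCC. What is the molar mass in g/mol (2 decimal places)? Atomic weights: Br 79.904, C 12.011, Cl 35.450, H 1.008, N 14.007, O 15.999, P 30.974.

First, the molecular formula is C15H28ClN (counting implicit H from valence).
  C: 15 × 12.011 = 180.165
  Cl: 1 × 35.450 = 35.450
  H: 28 × 1.008 = 28.224
  N: 1 × 14.007 = 14.007
Sum: 15×12.011 + 1×35.450 + 28×1.008 + 1×14.007 = 257.846 → 257.85 g/mol.

257.85 g/mol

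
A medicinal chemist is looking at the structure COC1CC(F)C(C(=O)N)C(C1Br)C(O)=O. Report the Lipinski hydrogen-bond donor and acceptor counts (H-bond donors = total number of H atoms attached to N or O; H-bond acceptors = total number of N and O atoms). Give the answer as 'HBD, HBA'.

3, 5

Donors: find every N or O and count the H atoms it carries.
  atom 2 (O): bond orders sum to 2 → 0 H
  atom 9 (O): bond orders sum to 2 → 0 H
  atom 10 (N): bond orders sum to 1 → 2 H
  atom 15 (O): bond orders sum to 1 → 1 H
  atom 16 (O): bond orders sum to 2 → 0 H
Lipinski HBD = 3.
Acceptors: N atoms = 1, O atoms = 4 → HBA = 5.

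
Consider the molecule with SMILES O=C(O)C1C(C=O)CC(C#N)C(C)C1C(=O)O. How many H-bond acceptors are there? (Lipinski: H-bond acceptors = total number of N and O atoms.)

N atoms: 1; O atoms: 5.
Lipinski HBA = 1 + 5 = 6.

6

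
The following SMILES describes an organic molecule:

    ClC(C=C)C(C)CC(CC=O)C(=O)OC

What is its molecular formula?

C11H17ClO3

Walk through each heavy atom and fill implicit hydrogens from standard valence (C 4, N 3, O 2, S 2, halogen 1):
  atom 1: Cl (halogen, monovalent) → 0 H
  atom 2: C, bond orders sum to 3 (valence 4) → 1 H
  atom 3: C, bond orders sum to 3 (valence 4) → 1 H
  atom 4: C, bond orders sum to 2 (valence 4) → 2 H
  atom 5: C, bond orders sum to 3 (valence 4) → 1 H
  atom 6: C, bond orders sum to 1 (valence 4) → 3 H
  atom 7: C, bond orders sum to 2 (valence 4) → 2 H
  atom 8: C, bond orders sum to 3 (valence 4) → 1 H
  atom 9: C, bond orders sum to 2 (valence 4) → 2 H
  atom 10: C, bond orders sum to 3 (valence 4) → 1 H
  atom 11: O, bond orders sum to 2 (valence 2) → 0 H
  atom 12: C, bond orders sum to 4 (valence 4) → 0 H
  atom 13: O, bond orders sum to 2 (valence 2) → 0 H
  atom 14: O, bond orders sum to 2 (valence 2) → 0 H
  atom 15: C, bond orders sum to 1 (valence 4) → 3 H
Totals → C:11, H:17, Cl:1, O:3.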